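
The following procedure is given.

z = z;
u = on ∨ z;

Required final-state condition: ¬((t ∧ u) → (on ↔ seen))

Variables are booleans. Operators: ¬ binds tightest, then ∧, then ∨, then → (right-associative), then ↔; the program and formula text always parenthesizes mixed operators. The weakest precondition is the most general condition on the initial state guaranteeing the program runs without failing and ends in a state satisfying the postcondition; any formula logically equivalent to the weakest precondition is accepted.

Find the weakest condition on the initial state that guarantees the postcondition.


Working backward. After the program, ¬((t ∧ u) → (on ↔ seen)) must hold.
Before u := on ∨ z: ¬((t ∧ (on ∨ z)) → (on ↔ seen))
Before z := z: ¬((t ∧ (on ∨ z)) → (on ↔ seen))
Answer: WP = ¬((t ∧ (on ∨ z)) → (on ↔ seen))


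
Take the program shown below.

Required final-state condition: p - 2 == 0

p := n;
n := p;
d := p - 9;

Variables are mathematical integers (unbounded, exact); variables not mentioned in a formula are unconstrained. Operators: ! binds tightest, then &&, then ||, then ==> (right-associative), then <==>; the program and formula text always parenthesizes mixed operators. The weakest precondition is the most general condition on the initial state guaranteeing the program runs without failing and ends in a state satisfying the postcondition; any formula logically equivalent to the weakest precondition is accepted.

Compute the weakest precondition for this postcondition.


Working backward. After the program, the postcondition p - 2 == 0 must hold; in canonical form it is p == 2.
Before d := p - 9: p == 2
Before n := p: p == 2
Before p := n: n == 2
Answer: WP = n == 2


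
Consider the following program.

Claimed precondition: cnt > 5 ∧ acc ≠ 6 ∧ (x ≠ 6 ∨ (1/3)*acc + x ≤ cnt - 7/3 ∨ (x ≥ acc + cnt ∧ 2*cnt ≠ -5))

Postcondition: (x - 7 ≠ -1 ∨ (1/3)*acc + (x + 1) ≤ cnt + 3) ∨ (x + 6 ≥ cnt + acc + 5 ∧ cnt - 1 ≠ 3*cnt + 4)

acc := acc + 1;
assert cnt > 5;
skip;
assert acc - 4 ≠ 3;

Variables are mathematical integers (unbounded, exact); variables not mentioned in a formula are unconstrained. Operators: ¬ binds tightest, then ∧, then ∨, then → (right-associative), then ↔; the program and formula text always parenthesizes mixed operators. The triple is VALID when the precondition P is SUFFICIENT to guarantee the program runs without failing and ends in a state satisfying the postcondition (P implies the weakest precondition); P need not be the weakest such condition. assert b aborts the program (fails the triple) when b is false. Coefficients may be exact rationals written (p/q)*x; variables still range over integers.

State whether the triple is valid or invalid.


Working backward. After the program, the postcondition (x - 7 ≠ -1 ∨ (1/3)*acc + (x + 1) ≤ cnt + 3) ∨ (x + 6 ≥ cnt + acc + 5 ∧ cnt - 1 ≠ 3*cnt + 4) must hold; in canonical form it is x ≠ 6 ∨ (1/3)*acc + x ≤ cnt + 2 ∨ (x ≥ acc + cnt - 1 ∧ 2*cnt ≠ -5).
Before assert acc - 4 ≠ 3: acc ≠ 7 ∧ (x ≠ 6 ∨ (1/3)*acc + x ≤ cnt + 2 ∨ (x ≥ acc + cnt - 1 ∧ 2*cnt ≠ -5))
Before skip: acc ≠ 7 ∧ (x ≠ 6 ∨ (1/3)*acc + x ≤ cnt + 2 ∨ (x ≥ acc + cnt - 1 ∧ 2*cnt ≠ -5))
Before assert cnt > 5: cnt > 5 ∧ acc ≠ 7 ∧ (x ≠ 6 ∨ (1/3)*acc + x ≤ cnt + 2 ∨ (x ≥ acc + cnt - 1 ∧ 2*cnt ≠ -5))
Before acc := acc + 1: cnt > 5 ∧ acc ≠ 6 ∧ (x ≠ 6 ∨ (1/3)*acc + x ≤ cnt + 5/3 ∨ (x ≥ acc + cnt ∧ 2*cnt ≠ -5))
The weakest precondition is cnt > 5 ∧ acc ≠ 6 ∧ (x ≠ 6 ∨ (1/3)*acc + x ≤ cnt + 5/3 ∨ (x ≥ acc + cnt ∧ 2*cnt ≠ -5)).
Check whether cnt > 5 ∧ acc ≠ 6 ∧ (x ≠ 6 ∨ (1/3)*acc + x ≤ cnt - 7/3 ∨ (x ≥ acc + cnt ∧ 2*cnt ≠ -5)) implies it.
Every state satisfying the precondition satisfies the weakest precondition: the implication holds.
Answer: valid


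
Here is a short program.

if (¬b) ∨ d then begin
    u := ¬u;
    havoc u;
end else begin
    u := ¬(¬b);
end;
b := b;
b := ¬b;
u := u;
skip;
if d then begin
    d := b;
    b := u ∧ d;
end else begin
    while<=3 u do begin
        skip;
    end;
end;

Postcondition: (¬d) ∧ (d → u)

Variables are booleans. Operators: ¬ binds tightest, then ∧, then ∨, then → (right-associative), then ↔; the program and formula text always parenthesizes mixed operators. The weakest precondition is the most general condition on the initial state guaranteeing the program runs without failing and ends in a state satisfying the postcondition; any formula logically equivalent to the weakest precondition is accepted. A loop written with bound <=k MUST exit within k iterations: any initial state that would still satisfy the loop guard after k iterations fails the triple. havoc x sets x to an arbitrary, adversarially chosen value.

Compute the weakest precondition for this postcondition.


Working backward. After the program, (¬d) ∧ (d → u) must hold.
Then branch requires (¬b) ∧ (b → u); else branch requires (u → ((u → ((u → ((¬u) ∧ (¬d) ∧ (d → u))) ∧ ((¬u) → ((¬d) ∧ (d → u))))) ∧ ((¬u) → ((¬d) ∧ (d → u))))) ∧ ((¬u) → ((¬d) ∧ (d → u))).
Before the if: (d → ((¬b) ∧ (b → u))) ∧ ((¬d) → ((u → ((u → ((u → ((¬u) ∧ (¬d) ∧ (d → u))) ∧ ((¬u) → ((¬d) ∧ (d → u))))) ∧ ((¬u) → ((¬d) ∧ (d → u))))) ∧ ((¬u) → ((¬d) ∧ (d → u)))))
Before skip: (d → ((¬b) ∧ (b → u))) ∧ ((¬d) → ((u → ((u → ((u → ((¬u) ∧ (¬d) ∧ (d → u))) ∧ ((¬u) → ((¬d) ∧ (d → u))))) ∧ ((¬u) → ((¬d) ∧ (d → u))))) ∧ ((¬u) → ((¬d) ∧ (d → u)))))
Before u := u: (d → ((¬b) ∧ (b → u))) ∧ ((¬d) → ((u → ((u → ((u → ((¬u) ∧ (¬d) ∧ (d → u))) ∧ ((¬u) → ((¬d) ∧ (d → u))))) ∧ ((¬u) → ((¬d) ∧ (d → u))))) ∧ ((¬u) → ((¬d) ∧ (d → u)))))
Before b := ¬b: (d → (b ∧ ((¬b) → u))) ∧ ((¬d) → ((u → ((u → ((u → ((¬u) ∧ (¬d) ∧ (d → u))) ∧ ((¬u) → ((¬d) ∧ (d → u))))) ∧ ((¬u) → ((¬d) ∧ (d → u))))) ∧ ((¬u) → ((¬d) ∧ (d → u)))))
Before b := b: (d → (b ∧ ((¬b) → u))) ∧ ((¬d) → ((u → ((u → ((u → ((¬u) ∧ (¬d) ∧ (d → u))) ∧ ((¬u) → ((¬d) ∧ (d → u))))) ∧ ((¬u) → ((¬d) ∧ (d → u))))) ∧ ((¬u) → ((¬d) ∧ (d → u)))))
Then branch requires (d → b) ∧ d; else branch requires (d → (b ∧ ((¬b) → b))) ∧ ((¬d) → ((b → ((b → ((b → ((¬b) ∧ (¬d) ∧ (d → b))) ∧ ((¬b) → ((¬d) ∧ (d → b))))) ∧ ((¬b) → ((¬d) ∧ (d → b))))) ∧ ((¬b) → ((¬d) ∧ (d → b))))).
Before the if: (((¬b) ∨ d) → ((d → b) ∧ d)) ∧ ((¬((¬b) ∨ d)) → ((d → (b ∧ ((¬b) → b))) ∧ ((¬d) → ((b → ((b → ((b → ((¬b) ∧ (¬d) ∧ (d → b))) ∧ ((¬b) → ((¬d) ∧ (d → b))))) ∧ ((¬b) → ((¬d) ∧ (d → b))))) ∧ ((¬b) → ((¬d) ∧ (d → b)))))))
Answer: WP = (((¬b) ∨ d) → ((d → b) ∧ d)) ∧ ((¬((¬b) ∨ d)) → ((d → (b ∧ ((¬b) → b))) ∧ ((¬d) → ((b → ((b → ((b → ((¬b) ∧ (¬d) ∧ (d → b))) ∧ ((¬b) → ((¬d) ∧ (d → b))))) ∧ ((¬b) → ((¬d) ∧ (d → b))))) ∧ ((¬b) → ((¬d) ∧ (d → b)))))))


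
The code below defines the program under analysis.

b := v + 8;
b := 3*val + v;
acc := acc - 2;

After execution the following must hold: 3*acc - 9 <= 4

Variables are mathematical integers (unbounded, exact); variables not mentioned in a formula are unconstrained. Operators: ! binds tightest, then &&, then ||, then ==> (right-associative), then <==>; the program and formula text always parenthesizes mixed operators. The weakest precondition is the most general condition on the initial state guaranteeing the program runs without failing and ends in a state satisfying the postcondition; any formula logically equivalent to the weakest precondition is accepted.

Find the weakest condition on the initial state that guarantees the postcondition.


Working backward. After the program, the postcondition 3*acc - 9 <= 4 must hold; in canonical form it is 3*acc <= 13.
Before acc := acc - 2: 3*acc <= 19
Before b := 3*val + v: 3*acc <= 19
Before b := v + 8: 3*acc <= 19
Answer: WP = 3*acc <= 19


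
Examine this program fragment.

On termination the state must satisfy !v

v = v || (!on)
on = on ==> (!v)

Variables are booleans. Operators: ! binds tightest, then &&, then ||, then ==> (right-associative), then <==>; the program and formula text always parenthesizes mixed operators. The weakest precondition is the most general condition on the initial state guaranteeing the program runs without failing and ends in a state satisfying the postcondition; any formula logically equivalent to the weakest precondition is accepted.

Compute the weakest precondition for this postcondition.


Working backward. After the program, !v must hold.
Before on := on ==> (!v): !v
Before v := v || (!on): !(v || (!on))
Answer: WP = !(v || (!on))


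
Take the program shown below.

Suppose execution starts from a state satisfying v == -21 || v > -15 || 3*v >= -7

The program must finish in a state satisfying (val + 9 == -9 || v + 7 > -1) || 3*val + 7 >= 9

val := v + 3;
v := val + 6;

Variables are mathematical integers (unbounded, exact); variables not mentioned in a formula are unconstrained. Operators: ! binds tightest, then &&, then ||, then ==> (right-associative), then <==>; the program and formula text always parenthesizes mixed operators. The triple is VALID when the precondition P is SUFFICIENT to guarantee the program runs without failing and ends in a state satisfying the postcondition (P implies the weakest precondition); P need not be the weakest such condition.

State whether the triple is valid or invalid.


Working backward. After the program, the postcondition (val + 9 == -9 || v + 7 > -1) || 3*val + 7 >= 9 must hold; in canonical form it is val == -18 || v > -8 || 3*val >= 2.
Before v := val + 6: val == -18 || val > -14 || 3*val >= 2
Before val := v + 3: v == -21 || v > -17 || 3*v >= -7
The weakest precondition is v == -21 || v > -17 || 3*v >= -7.
Check whether v == -21 || v > -15 || 3*v >= -7 implies it.
Every state satisfying the precondition satisfies the weakest precondition: the implication holds.
Answer: valid


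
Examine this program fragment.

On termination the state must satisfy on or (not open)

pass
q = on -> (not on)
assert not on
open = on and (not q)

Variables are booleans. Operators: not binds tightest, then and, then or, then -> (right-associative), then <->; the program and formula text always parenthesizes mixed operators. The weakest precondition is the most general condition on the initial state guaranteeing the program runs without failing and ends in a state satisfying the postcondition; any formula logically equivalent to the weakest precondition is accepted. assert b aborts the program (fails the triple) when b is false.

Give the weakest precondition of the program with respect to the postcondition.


Working backward. After the program, on or (not open) must hold.
Before open := on and (not q): on or (not (on and (not q)))
Before assert not on: (not on) and (on or (not (on and (not q))))
Before q := on -> (not on): (not on) and (on or (not (on and (not (on -> (not on))))))
Before skip: (not on) and (on or (not (on and (not (on -> (not on))))))
Answer: WP = (not on) and (on or (not (on and (not (on -> (not on))))))


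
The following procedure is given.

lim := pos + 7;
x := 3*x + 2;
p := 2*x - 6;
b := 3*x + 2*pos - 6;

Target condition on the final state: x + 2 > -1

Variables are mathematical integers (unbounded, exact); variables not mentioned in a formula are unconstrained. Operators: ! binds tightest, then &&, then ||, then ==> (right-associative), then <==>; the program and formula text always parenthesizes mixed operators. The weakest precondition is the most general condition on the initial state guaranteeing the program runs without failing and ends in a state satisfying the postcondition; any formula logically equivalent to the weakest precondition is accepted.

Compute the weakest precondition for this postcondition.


Working backward. After the program, the postcondition x + 2 > -1 must hold; in canonical form it is x > -3.
Before b := 3*x + 2*pos - 6: x > -3
Before p := 2*x - 6: x > -3
Before x := 3*x + 2: 3*x > -5
Before lim := pos + 7: 3*x > -5
Answer: WP = 3*x > -5


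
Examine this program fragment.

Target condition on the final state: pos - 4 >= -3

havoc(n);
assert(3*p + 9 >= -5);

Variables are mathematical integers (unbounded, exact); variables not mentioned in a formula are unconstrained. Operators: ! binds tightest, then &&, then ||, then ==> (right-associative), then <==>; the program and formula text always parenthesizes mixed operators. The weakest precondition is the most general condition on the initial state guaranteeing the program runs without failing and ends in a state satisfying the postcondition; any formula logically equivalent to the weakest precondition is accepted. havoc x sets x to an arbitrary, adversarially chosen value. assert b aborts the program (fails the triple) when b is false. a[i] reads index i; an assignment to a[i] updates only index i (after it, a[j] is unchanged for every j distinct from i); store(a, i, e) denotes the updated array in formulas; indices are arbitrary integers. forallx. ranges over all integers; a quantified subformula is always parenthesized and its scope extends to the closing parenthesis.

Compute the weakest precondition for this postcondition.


Working backward. After the program, the postcondition pos - 4 >= -3 must hold; in canonical form it is pos >= 1.
Before assert 3*p + 9 >= -5: 3*p >= -14 && pos >= 1
Before havoc n: 3*p >= -14 && pos >= 1
Answer: WP = 3*p >= -14 && pos >= 1


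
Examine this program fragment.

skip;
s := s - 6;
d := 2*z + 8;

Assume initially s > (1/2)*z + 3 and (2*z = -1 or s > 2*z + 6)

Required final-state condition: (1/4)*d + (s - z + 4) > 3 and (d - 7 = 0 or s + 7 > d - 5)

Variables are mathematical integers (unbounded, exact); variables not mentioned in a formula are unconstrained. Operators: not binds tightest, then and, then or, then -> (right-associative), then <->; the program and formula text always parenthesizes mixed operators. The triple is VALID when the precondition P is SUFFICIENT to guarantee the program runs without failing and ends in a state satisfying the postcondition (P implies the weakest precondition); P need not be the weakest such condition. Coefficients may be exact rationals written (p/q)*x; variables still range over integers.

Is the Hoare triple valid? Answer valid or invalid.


Working backward. After the program, the postcondition (1/4)*d + (s - z + 4) > 3 and (d - 7 = 0 or s + 7 > d - 5) must hold; in canonical form it is (1/4)*d + s > z - 1 and (d = 7 or s > d - 12).
Before d := 2*z + 8: s > (1/2)*z - 3 and (2*z = -1 or s > 2*z - 4)
Before s := s - 6: s > (1/2)*z + 3 and (2*z = -1 or s > 2*z + 2)
Before skip: s > (1/2)*z + 3 and (2*z = -1 or s > 2*z + 2)
The weakest precondition is s > (1/2)*z + 3 and (2*z = -1 or s > 2*z + 2).
Check whether s > (1/2)*z + 3 and (2*z = -1 or s > 2*z + 6) implies it.
Every state satisfying the precondition satisfies the weakest precondition: the implication holds.
Answer: valid


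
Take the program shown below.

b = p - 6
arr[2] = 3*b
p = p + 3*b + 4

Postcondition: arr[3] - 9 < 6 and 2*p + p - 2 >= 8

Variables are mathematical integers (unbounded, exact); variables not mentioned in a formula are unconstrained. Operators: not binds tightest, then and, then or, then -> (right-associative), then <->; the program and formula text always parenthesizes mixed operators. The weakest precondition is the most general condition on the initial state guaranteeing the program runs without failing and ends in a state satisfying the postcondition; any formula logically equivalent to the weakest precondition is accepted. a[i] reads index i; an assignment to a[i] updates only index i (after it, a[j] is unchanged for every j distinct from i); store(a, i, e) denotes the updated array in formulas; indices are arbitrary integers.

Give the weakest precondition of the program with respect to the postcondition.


Working backward. After the program, the postcondition arr[3] - 9 < 6 and 2*p + p - 2 >= 8 must hold; in canonical form it is arr[3] < 15 and 3*p >= 10.
Before p := p + 3*b + 4: arr[3] < 15 and 9*b + 3*p >= -2
Before arr[2] := 3*b: arr[3] < 15 and 9*b + 3*p >= -2
Before b := p - 6: arr[3] < 15 and 12*p >= 52
Answer: WP = arr[3] < 15 and 12*p >= 52


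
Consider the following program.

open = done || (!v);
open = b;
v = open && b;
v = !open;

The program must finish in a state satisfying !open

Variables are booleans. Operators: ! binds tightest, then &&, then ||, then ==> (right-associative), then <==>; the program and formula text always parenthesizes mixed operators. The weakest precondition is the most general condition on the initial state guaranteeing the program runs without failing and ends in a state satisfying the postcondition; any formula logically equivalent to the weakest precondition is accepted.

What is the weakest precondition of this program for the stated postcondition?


Working backward. After the program, !open must hold.
Before v := !open: !open
Before v := open && b: !open
Before open := b: !b
Before open := done || (!v): !b
Answer: WP = !b


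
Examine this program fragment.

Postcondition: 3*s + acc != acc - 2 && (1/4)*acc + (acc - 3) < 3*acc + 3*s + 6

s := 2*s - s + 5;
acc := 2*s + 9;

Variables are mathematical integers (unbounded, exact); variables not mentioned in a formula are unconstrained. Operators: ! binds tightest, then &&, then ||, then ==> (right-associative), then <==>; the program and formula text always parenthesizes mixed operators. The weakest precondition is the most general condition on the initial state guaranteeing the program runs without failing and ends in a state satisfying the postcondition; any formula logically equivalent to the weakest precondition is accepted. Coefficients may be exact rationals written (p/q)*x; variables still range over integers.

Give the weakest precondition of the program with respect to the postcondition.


Working backward. After the program, the postcondition 3*s + acc != acc - 2 && (1/4)*acc + (acc - 3) < 3*acc + 3*s + 6 must hold; in canonical form it is 3*s != -2 && (7/4)*acc + 3*s > -9.
Before acc := 2*s + 9: 3*s != -2 && (13/2)*s > -99/4
Before s := 2*s - s + 5: 3*s != -17 && (13/2)*s > -229/4
Answer: WP = 3*s != -17 && (13/2)*s > -229/4


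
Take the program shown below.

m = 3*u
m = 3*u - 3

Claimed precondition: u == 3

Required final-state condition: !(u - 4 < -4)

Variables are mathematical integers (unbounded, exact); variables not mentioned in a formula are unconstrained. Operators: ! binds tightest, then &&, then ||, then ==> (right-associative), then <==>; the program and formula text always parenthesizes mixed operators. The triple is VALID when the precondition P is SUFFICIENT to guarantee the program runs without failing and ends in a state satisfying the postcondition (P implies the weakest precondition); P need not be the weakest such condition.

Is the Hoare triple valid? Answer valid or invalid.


Working backward. After the program, the postcondition !(u - 4 < -4) must hold; in canonical form it is !(u < 0).
Before m := 3*u - 3: !(u < 0)
Before m := 3*u: !(u < 0)
The weakest precondition is !(u < 0).
Check whether u == 3 implies it.
Every state satisfying the precondition satisfies the weakest precondition: the implication holds.
Answer: valid


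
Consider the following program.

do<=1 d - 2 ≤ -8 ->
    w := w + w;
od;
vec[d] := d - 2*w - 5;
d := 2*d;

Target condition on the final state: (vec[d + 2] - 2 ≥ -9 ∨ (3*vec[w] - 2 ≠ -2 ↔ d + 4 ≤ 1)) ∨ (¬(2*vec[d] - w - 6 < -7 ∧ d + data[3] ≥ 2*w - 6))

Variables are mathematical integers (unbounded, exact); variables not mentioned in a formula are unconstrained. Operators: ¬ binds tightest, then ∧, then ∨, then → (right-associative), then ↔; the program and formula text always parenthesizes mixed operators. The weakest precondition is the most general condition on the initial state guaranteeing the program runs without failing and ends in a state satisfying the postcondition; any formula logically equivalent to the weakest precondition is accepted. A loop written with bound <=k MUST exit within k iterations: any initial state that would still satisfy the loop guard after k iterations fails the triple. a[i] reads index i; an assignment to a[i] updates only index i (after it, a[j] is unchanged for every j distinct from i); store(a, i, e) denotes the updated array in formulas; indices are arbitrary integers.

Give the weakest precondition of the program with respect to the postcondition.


Working backward. After the program, the postcondition (vec[d + 2] - 2 ≥ -9 ∨ (3*vec[w] - 2 ≠ -2 ↔ d + 4 ≤ 1)) ∨ (¬(2*vec[d] - w - 6 < -7 ∧ d + data[3] ≥ 2*w - 6)) must hold; in canonical form it is vec[d + 2] ≥ -7 ∨ (3*vec[w] ≠ 0 ↔ d ≤ -3) ∨ (¬(2*vec[d] < w - 1 ∧ data[3] + d ≥ 2*w - 6)).
Before d := 2*d: vec[2*d + 2] ≥ -7 ∨ (3*vec[w] ≠ 0 ↔ 2*d ≤ -3) ∨ (¬(2*vec[2*d] < w - 1 ∧ data[3] + 2*d ≥ 2*w - 6))
Before vec[d] := d - 2*w - 5: store(vec, d, d - 2*w - 5)[2*d + 2] ≥ -7 ∨ (3*store(vec, d, d - 2*w - 5)[w] ≠ 0 ↔ 2*d ≤ -3) ∨ (¬(2*store(vec, d, d - 2*w - 5)[2*d] < w - 1 ∧ data[3] + 2*d ≥ 2*w - 6))
Before the loop (bound <=1), unroll the exhaustion recursion (WP_0 = exit-now case; WP_j = one more guarded iteration, up to j = 1):
  WP_0: (¬(d ≤ -6)) ∧ (store(vec, d, d - 2*w - 5)[2*d + 2] ≥ -7 ∨ (3*store(vec, d, d - 2*w - 5)[w] ≠ 0 ↔ 2*d ≤ -3) ∨ (¬(2*store(vec, d, d - 2*w - 5)[2*d] < w - 1 ∧ data[3] + 2*d ≥ 2*w - 6)))
  WP_1: (d ≤ -6 → ((¬(d ≤ -6)) ∧ (store(vec, d, d - 4*w - 5)[2*d + 2] ≥ -7 ∨ (3*store(vec, d, d - 4*w - 5)[2*w] ≠ 0 ↔ 2*d ≤ -3) ∨ (¬(2*store(vec, d, d - 4*w - 5)[2*d] < 2*w - 1 ∧ data[3] + 2*d ≥ 4*w - 6))))) ∧ ((¬(d ≤ -6)) → (store(vec, d, d - 2*w - 5)[2*d + 2] ≥ -7 ∨ (3*store(vec, d, d - 2*w - 5)[w] ≠ 0 ↔ 2*d ≤ -3) ∨ (¬(2*store(vec, d, d - 2*w - 5)[2*d] < w - 1 ∧ data[3] + 2*d ≥ 2*w - 6))))
So before the loop: (d ≤ -6 → ((¬(d ≤ -6)) ∧ (store(vec, d, d - 4*w - 5)[2*d + 2] ≥ -7 ∨ (3*store(vec, d, d - 4*w - 5)[2*w] ≠ 0 ↔ 2*d ≤ -3) ∨ (¬(2*store(vec, d, d - 4*w - 5)[2*d] < 2*w - 1 ∧ data[3] + 2*d ≥ 4*w - 6))))) ∧ ((¬(d ≤ -6)) → (store(vec, d, d - 2*w - 5)[2*d + 2] ≥ -7 ∨ (3*store(vec, d, d - 2*w - 5)[w] ≠ 0 ↔ 2*d ≤ -3) ∨ (¬(2*store(vec, d, d - 2*w - 5)[2*d] < w - 1 ∧ data[3] + 2*d ≥ 2*w - 6))))
Answer: WP = (d ≤ -6 → ((¬(d ≤ -6)) ∧ (store(vec, d, d - 4*w - 5)[2*d + 2] ≥ -7 ∨ (3*store(vec, d, d - 4*w - 5)[2*w] ≠ 0 ↔ 2*d ≤ -3) ∨ (¬(2*store(vec, d, d - 4*w - 5)[2*d] < 2*w - 1 ∧ data[3] + 2*d ≥ 4*w - 6))))) ∧ ((¬(d ≤ -6)) → (store(vec, d, d - 2*w - 5)[2*d + 2] ≥ -7 ∨ (3*store(vec, d, d - 2*w - 5)[w] ≠ 0 ↔ 2*d ≤ -3) ∨ (¬(2*store(vec, d, d - 2*w - 5)[2*d] < w - 1 ∧ data[3] + 2*d ≥ 2*w - 6))))


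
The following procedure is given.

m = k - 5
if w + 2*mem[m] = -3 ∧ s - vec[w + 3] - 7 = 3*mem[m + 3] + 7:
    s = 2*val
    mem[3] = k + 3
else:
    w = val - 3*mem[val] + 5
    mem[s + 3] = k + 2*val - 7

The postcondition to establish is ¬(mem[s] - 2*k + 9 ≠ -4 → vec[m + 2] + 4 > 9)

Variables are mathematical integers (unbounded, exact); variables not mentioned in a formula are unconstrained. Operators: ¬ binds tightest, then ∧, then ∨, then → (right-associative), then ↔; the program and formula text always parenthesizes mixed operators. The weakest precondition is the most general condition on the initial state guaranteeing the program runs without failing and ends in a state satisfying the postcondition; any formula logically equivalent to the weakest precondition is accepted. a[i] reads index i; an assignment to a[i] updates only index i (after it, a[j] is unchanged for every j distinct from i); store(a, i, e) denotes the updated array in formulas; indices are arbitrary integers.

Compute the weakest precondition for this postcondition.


Working backward. After the program, the postcondition ¬(mem[s] - 2*k + 9 ≠ -4 → vec[m + 2] + 4 > 9) must hold; in canonical form it is ¬(mem[s] ≠ 2*k - 13 → vec[m + 2] > 5).
Then branch requires ¬(store(mem, 3, k + 3)[2*val] ≠ 2*k - 13 → vec[m + 2] > 5); else branch requires ¬(store(mem, s + 3, k + 2*val - 7)[s] ≠ 2*k - 13 → vec[m + 2] > 5).
Before the if: ((2*mem[m] + w = -3 ∧ s = 3*mem[m + 3] + vec[w + 3] + 14) → (¬(store(mem, 3, k + 3)[2*val] ≠ 2*k - 13 → vec[m + 2] > 5))) ∧ ((¬(2*mem[m] + w = -3 ∧ s = 3*mem[m + 3] + vec[w + 3] + 14)) → (¬(store(mem, s + 3, k + 2*val - 7)[s] ≠ 2*k - 13 → vec[m + 2] > 5)))
Before m := k - 5: ((2*mem[k - 5] + w = -3 ∧ s = 3*mem[k - 2] + vec[w + 3] + 14) → (¬(store(mem, 3, k + 3)[2*val] ≠ 2*k - 13 → vec[k - 3] > 5))) ∧ ((¬(2*mem[k - 5] + w = -3 ∧ s = 3*mem[k - 2] + vec[w + 3] + 14)) → (¬(store(mem, s + 3, k + 2*val - 7)[s] ≠ 2*k - 13 → vec[k - 3] > 5)))
Answer: WP = ((2*mem[k - 5] + w = -3 ∧ s = 3*mem[k - 2] + vec[w + 3] + 14) → (¬(store(mem, 3, k + 3)[2*val] ≠ 2*k - 13 → vec[k - 3] > 5))) ∧ ((¬(2*mem[k - 5] + w = -3 ∧ s = 3*mem[k - 2] + vec[w + 3] + 14)) → (¬(store(mem, s + 3, k + 2*val - 7)[s] ≠ 2*k - 13 → vec[k - 3] > 5)))


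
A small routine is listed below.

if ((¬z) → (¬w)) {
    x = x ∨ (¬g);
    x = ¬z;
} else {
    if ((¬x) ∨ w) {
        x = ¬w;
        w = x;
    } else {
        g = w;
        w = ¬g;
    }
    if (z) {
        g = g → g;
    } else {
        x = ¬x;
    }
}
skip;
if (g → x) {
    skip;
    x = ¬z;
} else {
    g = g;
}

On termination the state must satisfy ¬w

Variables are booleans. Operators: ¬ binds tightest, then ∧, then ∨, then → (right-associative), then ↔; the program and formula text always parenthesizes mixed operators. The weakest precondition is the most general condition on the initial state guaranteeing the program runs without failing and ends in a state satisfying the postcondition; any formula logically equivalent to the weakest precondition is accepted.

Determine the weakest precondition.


Working backward. After the program, ¬w must hold.
Then branch requires ¬w; else branch requires ¬w.
Before the if: ((g → x) → (¬w)) ∧ ((¬(g → x)) → (¬w))
Before skip: ((g → x) → (¬w)) ∧ ((¬(g → x)) → (¬w))
Then branch requires ((g → (¬z)) → (¬w)) ∧ ((¬(g → (¬z))) → (¬w)); else branch requires (((¬x) ∨ w) → ((z → ((¬w) → w)) ∧ ((¬z) → (((g → w) → w) ∧ ((¬(g → w)) → w))))) ∧ ((¬((¬x) ∨ w)) → ((z → ((x → w) ∧ ((¬x) → w))) ∧ ((¬z) → (((w → (¬x)) → w) ∧ ((¬(w → (¬x))) → w))))).
Before the if: (((¬z) → (¬w)) → (((g → (¬z)) → (¬w)) ∧ ((¬(g → (¬z))) → (¬w)))) ∧ ((¬((¬z) → (¬w))) → ((((¬x) ∨ w) → ((z → ((¬w) → w)) ∧ ((¬z) → (((g → w) → w) ∧ ((¬(g → w)) → w))))) ∧ ((¬((¬x) ∨ w)) → ((z → ((x → w) ∧ ((¬x) → w))) ∧ ((¬z) → (((w → (¬x)) → w) ∧ ((¬(w → (¬x))) → w)))))))
Answer: WP = (((¬z) → (¬w)) → (((g → (¬z)) → (¬w)) ∧ ((¬(g → (¬z))) → (¬w)))) ∧ ((¬((¬z) → (¬w))) → ((((¬x) ∨ w) → ((z → ((¬w) → w)) ∧ ((¬z) → (((g → w) → w) ∧ ((¬(g → w)) → w))))) ∧ ((¬((¬x) ∨ w)) → ((z → ((x → w) ∧ ((¬x) → w))) ∧ ((¬z) → (((w → (¬x)) → w) ∧ ((¬(w → (¬x))) → w)))))))


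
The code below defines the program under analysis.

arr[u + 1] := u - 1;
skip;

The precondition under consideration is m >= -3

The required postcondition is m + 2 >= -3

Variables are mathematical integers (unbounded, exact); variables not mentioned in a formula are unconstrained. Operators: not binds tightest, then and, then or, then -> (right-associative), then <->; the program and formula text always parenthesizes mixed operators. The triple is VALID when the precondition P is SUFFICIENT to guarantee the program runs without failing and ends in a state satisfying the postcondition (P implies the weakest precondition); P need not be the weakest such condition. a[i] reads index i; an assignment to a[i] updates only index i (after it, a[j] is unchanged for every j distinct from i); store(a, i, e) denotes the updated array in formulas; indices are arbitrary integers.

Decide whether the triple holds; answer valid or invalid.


Working backward. After the program, the postcondition m + 2 >= -3 must hold; in canonical form it is m >= -5.
Before skip: m >= -5
Before arr[u + 1] := u - 1: m >= -5
The weakest precondition is m >= -5.
Check whether m >= -3 implies it.
Every state satisfying the precondition satisfies the weakest precondition: the implication holds.
Answer: valid


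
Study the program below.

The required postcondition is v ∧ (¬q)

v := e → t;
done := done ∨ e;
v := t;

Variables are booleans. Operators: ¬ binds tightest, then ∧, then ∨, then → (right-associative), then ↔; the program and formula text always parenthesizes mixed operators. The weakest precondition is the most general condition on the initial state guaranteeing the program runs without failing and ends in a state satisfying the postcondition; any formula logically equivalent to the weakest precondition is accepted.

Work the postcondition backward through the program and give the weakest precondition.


Working backward. After the program, v ∧ (¬q) must hold.
Before v := t: t ∧ (¬q)
Before done := done ∨ e: t ∧ (¬q)
Before v := e → t: t ∧ (¬q)
Answer: WP = t ∧ (¬q)


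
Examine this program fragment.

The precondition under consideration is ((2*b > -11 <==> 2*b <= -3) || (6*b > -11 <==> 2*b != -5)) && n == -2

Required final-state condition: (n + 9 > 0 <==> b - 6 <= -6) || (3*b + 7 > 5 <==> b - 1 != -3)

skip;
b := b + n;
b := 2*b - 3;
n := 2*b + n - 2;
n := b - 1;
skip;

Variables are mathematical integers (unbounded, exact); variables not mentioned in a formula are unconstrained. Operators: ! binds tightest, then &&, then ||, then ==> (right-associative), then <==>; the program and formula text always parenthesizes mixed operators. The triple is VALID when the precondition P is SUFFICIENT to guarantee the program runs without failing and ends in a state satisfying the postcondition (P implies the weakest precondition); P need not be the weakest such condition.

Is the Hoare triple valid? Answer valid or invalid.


Working backward. After the program, the postcondition (n + 9 > 0 <==> b - 6 <= -6) || (3*b + 7 > 5 <==> b - 1 != -3) must hold; in canonical form it is (n > -9 <==> b <= 0) || (3*b > -2 <==> b != -2).
Before skip: (n > -9 <==> b <= 0) || (3*b > -2 <==> b != -2)
Before n := b - 1: (b > -8 <==> b <= 0) || (3*b > -2 <==> b != -2)
Before n := 2*b + n - 2: (b > -8 <==> b <= 0) || (3*b > -2 <==> b != -2)
Before b := 2*b - 3: (2*b > -5 <==> 2*b <= 3) || (6*b > 7 <==> 2*b != 1)
Before b := b + n: (2*b + 2*n > -5 <==> 2*b + 2*n <= 3) || (6*b + 6*n > 7 <==> 2*b + 2*n != 1)
Before skip: (2*b + 2*n > -5 <==> 2*b + 2*n <= 3) || (6*b + 6*n > 7 <==> 2*b + 2*n != 1)
The weakest precondition is (2*b + 2*n > -5 <==> 2*b + 2*n <= 3) || (6*b + 6*n > 7 <==> 2*b + 2*n != 1).
Check whether ((2*b > -11 <==> 2*b <= -3) || (6*b > -11 <==> 2*b != -5)) && n == -2 implies it.
Countermodel: at the initial state b = -1, n = -2, the precondition holds but the weakest precondition fails.
Answer: invalid


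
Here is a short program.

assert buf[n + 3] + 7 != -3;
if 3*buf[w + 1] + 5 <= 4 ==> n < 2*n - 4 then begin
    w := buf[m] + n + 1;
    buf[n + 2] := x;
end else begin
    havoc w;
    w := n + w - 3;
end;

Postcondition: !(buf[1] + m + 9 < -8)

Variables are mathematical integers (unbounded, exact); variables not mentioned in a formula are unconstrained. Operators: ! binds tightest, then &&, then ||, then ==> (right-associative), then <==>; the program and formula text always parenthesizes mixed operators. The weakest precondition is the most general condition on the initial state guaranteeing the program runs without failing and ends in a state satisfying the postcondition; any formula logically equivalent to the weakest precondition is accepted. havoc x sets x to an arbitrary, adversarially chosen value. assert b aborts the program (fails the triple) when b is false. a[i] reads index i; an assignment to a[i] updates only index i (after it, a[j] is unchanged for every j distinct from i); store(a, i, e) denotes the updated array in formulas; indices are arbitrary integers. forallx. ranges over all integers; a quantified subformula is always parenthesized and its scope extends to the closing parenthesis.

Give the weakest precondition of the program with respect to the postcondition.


Working backward. After the program, the postcondition !(buf[1] + m + 9 < -8) must hold; in canonical form it is !(buf[1] + m < -17).
Then branch requires !(store(buf, n + 2, x)[1] + m < -17); else branch requires !(buf[1] + m < -17).
Before the if: ((3*buf[w + 1] <= -1 ==> n > 4) ==> (!(store(buf, n + 2, x)[1] + m < -17))) && ((!(3*buf[w + 1] <= -1 ==> n > 4)) ==> (!(buf[1] + m < -17)))
Before assert buf[n + 3] + 7 != -3: buf[n + 3] != -10 && ((3*buf[w + 1] <= -1 ==> n > 4) ==> (!(store(buf, n + 2, x)[1] + m < -17))) && ((!(3*buf[w + 1] <= -1 ==> n > 4)) ==> (!(buf[1] + m < -17)))
Answer: WP = buf[n + 3] != -10 && ((3*buf[w + 1] <= -1 ==> n > 4) ==> (!(store(buf, n + 2, x)[1] + m < -17))) && ((!(3*buf[w + 1] <= -1 ==> n > 4)) ==> (!(buf[1] + m < -17)))


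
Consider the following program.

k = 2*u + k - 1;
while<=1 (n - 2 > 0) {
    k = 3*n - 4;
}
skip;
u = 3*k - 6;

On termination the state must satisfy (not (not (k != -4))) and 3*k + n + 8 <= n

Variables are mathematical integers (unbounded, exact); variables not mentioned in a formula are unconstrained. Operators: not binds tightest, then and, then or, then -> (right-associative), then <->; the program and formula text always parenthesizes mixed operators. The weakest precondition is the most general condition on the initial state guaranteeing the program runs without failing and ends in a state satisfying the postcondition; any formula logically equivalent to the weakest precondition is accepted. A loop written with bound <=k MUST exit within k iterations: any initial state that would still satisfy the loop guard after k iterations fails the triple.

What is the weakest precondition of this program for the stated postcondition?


Working backward. After the program, the postcondition (not (not (k != -4))) and 3*k + n + 8 <= n must hold; in canonical form it is k != -4 and 3*k <= -8.
Before u := 3*k - 6: k != -4 and 3*k <= -8
Before skip: k != -4 and 3*k <= -8
Before the loop (bound <=1), unroll the exhaustion recursion (WP_0 = exit-now case; WP_j = one more guarded iteration, up to j = 1):
  WP_0: (not (n > 2)) and k != -4 and 3*k <= -8
  WP_1: (n > 2 -> ((not (n > 2)) and 3*n != 0 and 9*n <= 4)) and ((not (n > 2)) -> (k != -4 and 3*k <= -8))
So before the loop: (n > 2 -> ((not (n > 2)) and 3*n != 0 and 9*n <= 4)) and ((not (n > 2)) -> (k != -4 and 3*k <= -8))
Before k := 2*u + k - 1: (n > 2 -> ((not (n > 2)) and 3*n != 0 and 9*n <= 4)) and ((not (n > 2)) -> (k + 2*u != -3 and 3*k + 6*u <= -5))
Answer: WP = (n > 2 -> ((not (n > 2)) and 3*n != 0 and 9*n <= 4)) and ((not (n > 2)) -> (k + 2*u != -3 and 3*k + 6*u <= -5))


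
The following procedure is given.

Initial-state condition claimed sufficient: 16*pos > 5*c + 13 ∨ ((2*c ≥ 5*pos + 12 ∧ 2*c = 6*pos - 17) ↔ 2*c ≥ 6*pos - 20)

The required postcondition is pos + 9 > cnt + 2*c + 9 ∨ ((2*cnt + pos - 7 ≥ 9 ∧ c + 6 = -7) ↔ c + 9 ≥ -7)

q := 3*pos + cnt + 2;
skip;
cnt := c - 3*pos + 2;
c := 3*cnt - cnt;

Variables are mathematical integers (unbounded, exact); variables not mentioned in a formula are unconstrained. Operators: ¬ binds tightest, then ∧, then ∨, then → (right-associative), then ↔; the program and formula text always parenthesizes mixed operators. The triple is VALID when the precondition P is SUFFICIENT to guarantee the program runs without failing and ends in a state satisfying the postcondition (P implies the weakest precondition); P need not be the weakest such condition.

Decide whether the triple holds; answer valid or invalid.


Working backward. After the program, the postcondition pos + 9 > cnt + 2*c + 9 ∨ ((2*cnt + pos - 7 ≥ 9 ∧ c + 6 = -7) ↔ c + 9 ≥ -7) must hold; in canonical form it is pos > 2*c + cnt ∨ ((2*cnt + pos ≥ 16 ∧ c = -13) ↔ c ≥ -16).
Before c := 3*cnt - cnt: pos > 5*cnt ∨ ((2*cnt + pos ≥ 16 ∧ 2*cnt = -13) ↔ 2*cnt ≥ -16)
Before cnt := c - 3*pos + 2: 16*pos > 5*c + 10 ∨ ((2*c ≥ 5*pos + 12 ∧ 2*c = 6*pos - 17) ↔ 2*c ≥ 6*pos - 20)
Before skip: 16*pos > 5*c + 10 ∨ ((2*c ≥ 5*pos + 12 ∧ 2*c = 6*pos - 17) ↔ 2*c ≥ 6*pos - 20)
Before q := 3*pos + cnt + 2: 16*pos > 5*c + 10 ∨ ((2*c ≥ 5*pos + 12 ∧ 2*c = 6*pos - 17) ↔ 2*c ≥ 6*pos - 20)
The weakest precondition is 16*pos > 5*c + 10 ∨ ((2*c ≥ 5*pos + 12 ∧ 2*c = 6*pos - 17) ↔ 2*c ≥ 6*pos - 20).
Check whether 16*pos > 5*c + 13 ∨ ((2*c ≥ 5*pos + 12 ∧ 2*c = 6*pos - 17) ↔ 2*c ≥ 6*pos - 20) implies it.
Every state satisfying the precondition satisfies the weakest precondition: the implication holds.
Answer: valid


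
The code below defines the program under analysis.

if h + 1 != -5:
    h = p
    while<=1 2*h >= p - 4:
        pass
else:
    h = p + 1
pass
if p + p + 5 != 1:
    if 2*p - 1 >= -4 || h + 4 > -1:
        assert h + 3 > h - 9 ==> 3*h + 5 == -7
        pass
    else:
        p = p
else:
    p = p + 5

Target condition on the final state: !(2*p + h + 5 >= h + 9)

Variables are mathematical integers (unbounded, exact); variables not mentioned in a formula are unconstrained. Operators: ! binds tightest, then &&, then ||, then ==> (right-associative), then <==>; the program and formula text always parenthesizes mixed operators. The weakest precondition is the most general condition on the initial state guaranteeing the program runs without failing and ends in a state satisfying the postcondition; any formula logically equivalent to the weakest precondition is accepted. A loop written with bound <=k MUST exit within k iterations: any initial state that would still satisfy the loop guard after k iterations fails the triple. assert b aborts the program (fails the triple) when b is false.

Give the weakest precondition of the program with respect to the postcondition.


Working backward. After the program, the postcondition !(2*p + h + 5 >= h + 9) must hold; in canonical form it is !(2*p >= 4).
Then branch requires ((2*p >= -3 || h > -5) ==> (3*h == -12 && (!(2*p >= 4)))) && ((!(2*p >= -3 || h > -5)) ==> (!(2*p >= 4))); else branch requires !(2*p >= -6).
Before the if: (2*p != -4 ==> (((2*p >= -3 || h > -5) ==> (3*h == -12 && (!(2*p >= 4)))) && ((!(2*p >= -3 || h > -5)) ==> (!(2*p >= 4))))) && ((!(2*p != -4)) ==> (!(2*p >= -6)))
Before skip: (2*p != -4 ==> (((2*p >= -3 || h > -5) ==> (3*h == -12 && (!(2*p >= 4)))) && ((!(2*p >= -3 || h > -5)) ==> (!(2*p >= 4))))) && ((!(2*p != -4)) ==> (!(2*p >= -6)))
Then branch requires (p >= -4 ==> ((!(p >= -4)) && (2*p != -4 ==> (((2*p >= -3 || p > -5) ==> (3*p == -12 && (!(2*p >= 4)))) && ((!(2*p >= -3 || p > -5)) ==> (!(2*p >= 4))))) && ((!(2*p != -4)) ==> (!(2*p >= -6))))) && ((!(p >= -4)) ==> ((2*p != -4 ==> (((2*p >= -3 || p > -5) ==> (3*p == -12 && (!(2*p >= 4)))) && ((!(2*p >= -3 || p > -5)) ==> (!(2*p >= 4))))) && ((!(2*p != -4)) ==> (!(2*p >= -6))))); else branch requires (2*p != -4 ==> (((2*p >= -3 || p > -6) ==> (3*p == -15 && (!(2*p >= 4)))) && ((!(2*p >= -3 || p > -6)) ==> (!(2*p >= 4))))) && ((!(2*p != -4)) ==> (!(2*p >= -6))).
Before the if: (h != -6 ==> ((p >= -4 ==> ((!(p >= -4)) && (2*p != -4 ==> (((2*p >= -3 || p > -5) ==> (3*p == -12 && (!(2*p >= 4)))) && ((!(2*p >= -3 || p > -5)) ==> (!(2*p >= 4))))) && ((!(2*p != -4)) ==> (!(2*p >= -6))))) && ((!(p >= -4)) ==> ((2*p != -4 ==> (((2*p >= -3 || p > -5) ==> (3*p == -12 && (!(2*p >= 4)))) && ((!(2*p >= -3 || p > -5)) ==> (!(2*p >= 4))))) && ((!(2*p != -4)) ==> (!(2*p >= -6))))))) && ((!(h != -6)) ==> ((2*p != -4 ==> (((2*p >= -3 || p > -6) ==> (3*p == -15 && (!(2*p >= 4)))) && ((!(2*p >= -3 || p > -6)) ==> (!(2*p >= 4))))) && ((!(2*p != -4)) ==> (!(2*p >= -6)))))
Answer: WP = (h != -6 ==> ((p >= -4 ==> ((!(p >= -4)) && (2*p != -4 ==> (((2*p >= -3 || p > -5) ==> (3*p == -12 && (!(2*p >= 4)))) && ((!(2*p >= -3 || p > -5)) ==> (!(2*p >= 4))))) && ((!(2*p != -4)) ==> (!(2*p >= -6))))) && ((!(p >= -4)) ==> ((2*p != -4 ==> (((2*p >= -3 || p > -5) ==> (3*p == -12 && (!(2*p >= 4)))) && ((!(2*p >= -3 || p > -5)) ==> (!(2*p >= 4))))) && ((!(2*p != -4)) ==> (!(2*p >= -6))))))) && ((!(h != -6)) ==> ((2*p != -4 ==> (((2*p >= -3 || p > -6) ==> (3*p == -15 && (!(2*p >= 4)))) && ((!(2*p >= -3 || p > -6)) ==> (!(2*p >= 4))))) && ((!(2*p != -4)) ==> (!(2*p >= -6)))))
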